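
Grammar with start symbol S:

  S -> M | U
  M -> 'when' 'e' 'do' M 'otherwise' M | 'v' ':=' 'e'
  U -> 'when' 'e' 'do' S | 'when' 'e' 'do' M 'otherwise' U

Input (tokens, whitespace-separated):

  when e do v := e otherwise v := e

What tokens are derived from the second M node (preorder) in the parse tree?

v := e

[S [M when e do [M v := e] otherwise [M v := e]]]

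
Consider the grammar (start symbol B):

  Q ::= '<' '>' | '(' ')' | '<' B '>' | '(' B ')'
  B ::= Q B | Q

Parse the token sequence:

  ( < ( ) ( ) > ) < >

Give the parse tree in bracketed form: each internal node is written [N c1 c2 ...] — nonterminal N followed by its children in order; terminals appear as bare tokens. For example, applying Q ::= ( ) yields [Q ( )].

[B [Q ( [B [Q < [B [Q ( )] [B [Q ( )]]] >]] )] [B [Q < >]]]

B
Q B
( B ) B
( Q ) B
( < B > ) B
( < Q B > ) B
( < ( ) B > ) B
( < ( ) Q > ) B
( < ( ) ( ) > ) B
( < ( ) ( ) > ) Q
( < ( ) ( ) > ) < >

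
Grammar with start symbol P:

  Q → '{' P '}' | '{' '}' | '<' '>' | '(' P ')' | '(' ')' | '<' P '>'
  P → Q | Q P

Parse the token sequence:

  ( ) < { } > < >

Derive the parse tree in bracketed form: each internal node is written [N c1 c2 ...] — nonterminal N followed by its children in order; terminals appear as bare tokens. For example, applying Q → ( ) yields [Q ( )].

P
Q P
( ) P
( ) Q P
( ) < P > P
( ) < Q > P
( ) < { } > P
( ) < { } > Q
( ) < { } > < >

[P [Q ( )] [P [Q < [P [Q { }]] >] [P [Q < >]]]]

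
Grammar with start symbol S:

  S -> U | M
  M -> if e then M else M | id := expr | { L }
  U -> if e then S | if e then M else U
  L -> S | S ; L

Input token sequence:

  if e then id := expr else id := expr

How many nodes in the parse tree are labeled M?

[S [M if e then [M id := expr] else [M id := expr]]]

3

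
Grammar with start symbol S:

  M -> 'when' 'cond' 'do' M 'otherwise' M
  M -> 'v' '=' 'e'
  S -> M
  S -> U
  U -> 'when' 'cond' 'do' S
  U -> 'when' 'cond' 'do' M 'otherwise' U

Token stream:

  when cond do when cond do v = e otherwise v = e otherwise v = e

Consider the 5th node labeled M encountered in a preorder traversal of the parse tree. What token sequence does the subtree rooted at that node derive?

[S [M when cond do [M when cond do [M v = e] otherwise [M v = e]] otherwise [M v = e]]]

v = e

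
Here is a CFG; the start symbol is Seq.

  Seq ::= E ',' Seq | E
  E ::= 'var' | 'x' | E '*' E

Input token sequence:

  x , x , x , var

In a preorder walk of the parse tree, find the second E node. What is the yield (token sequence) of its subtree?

[Seq [E x] , [Seq [E x] , [Seq [E x] , [Seq [E var]]]]]

x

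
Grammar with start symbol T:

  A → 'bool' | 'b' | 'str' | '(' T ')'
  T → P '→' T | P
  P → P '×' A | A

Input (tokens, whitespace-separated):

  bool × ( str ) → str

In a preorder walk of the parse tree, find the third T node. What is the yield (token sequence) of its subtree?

[T [P [P [A bool]] × [A ( [T [P [A str]]] )]] → [T [P [A str]]]]

str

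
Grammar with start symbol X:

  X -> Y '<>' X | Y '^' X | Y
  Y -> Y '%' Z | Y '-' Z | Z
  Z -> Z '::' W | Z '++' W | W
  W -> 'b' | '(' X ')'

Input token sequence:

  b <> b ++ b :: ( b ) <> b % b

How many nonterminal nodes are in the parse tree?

[X [Y [Z [W b]]] <> [X [Y [Z [Z [Z [W b]] ++ [W b]] :: [W ( [X [Y [Z [W b]]]] )]]] <> [X [Y [Y [Z [W b]]] % [Z [W b]]]]]]

23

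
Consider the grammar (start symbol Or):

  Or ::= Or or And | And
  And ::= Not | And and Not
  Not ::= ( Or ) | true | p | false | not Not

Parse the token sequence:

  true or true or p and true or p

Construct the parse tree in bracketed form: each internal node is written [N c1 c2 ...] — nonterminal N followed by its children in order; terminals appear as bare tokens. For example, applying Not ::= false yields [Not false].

[Or [Or [Or [Or [And [Not true]]] or [And [Not true]]] or [And [And [Not p]] and [Not true]]] or [And [Not p]]]

Or
Or or And
Or or And or And
Or or And or And or And
And or And or And or And
Not or And or And or And
true or And or And or And
true or Not or And or And
true or true or And or And
true or true or And and Not or And
true or true or Not and Not or And
true or true or p and Not or And
true or true or p and true or And
true or true or p and true or Not
true or true or p and true or p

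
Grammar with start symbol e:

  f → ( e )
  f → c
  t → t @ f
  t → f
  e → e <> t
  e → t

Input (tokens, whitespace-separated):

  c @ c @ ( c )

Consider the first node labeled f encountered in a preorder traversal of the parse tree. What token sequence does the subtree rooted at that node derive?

c

[e [t [t [t [f c]] @ [f c]] @ [f ( [e [t [f c]]] )]]]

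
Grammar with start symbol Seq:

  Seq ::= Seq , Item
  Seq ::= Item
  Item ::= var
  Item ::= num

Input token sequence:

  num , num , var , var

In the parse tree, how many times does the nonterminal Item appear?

4

[Seq [Seq [Seq [Seq [Item num]] , [Item num]] , [Item var]] , [Item var]]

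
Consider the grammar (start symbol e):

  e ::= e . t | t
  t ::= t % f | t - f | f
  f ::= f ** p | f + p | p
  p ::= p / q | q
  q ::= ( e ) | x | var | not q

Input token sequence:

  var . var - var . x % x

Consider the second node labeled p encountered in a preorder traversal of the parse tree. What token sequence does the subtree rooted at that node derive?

var

[e [e [e [t [f [p [q var]]]]] . [t [t [f [p [q var]]]] - [f [p [q var]]]]] . [t [t [f [p [q x]]]] % [f [p [q x]]]]]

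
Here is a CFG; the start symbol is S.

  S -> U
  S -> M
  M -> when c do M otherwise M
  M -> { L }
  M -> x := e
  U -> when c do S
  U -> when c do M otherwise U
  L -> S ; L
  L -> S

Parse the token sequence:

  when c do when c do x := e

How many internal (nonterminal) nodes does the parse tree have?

[S [U when c do [S [U when c do [S [M x := e]]]]]]

6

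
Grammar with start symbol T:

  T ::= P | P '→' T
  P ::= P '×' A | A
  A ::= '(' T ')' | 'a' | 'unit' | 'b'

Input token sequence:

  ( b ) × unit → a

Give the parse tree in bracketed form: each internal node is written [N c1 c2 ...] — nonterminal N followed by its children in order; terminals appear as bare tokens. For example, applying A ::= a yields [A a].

[T [P [P [A ( [T [P [A b]]] )]] × [A unit]] → [T [P [A a]]]]

T
P → T
P × A → T
A × A → T
( T ) × A → T
( P ) × A → T
( A ) × A → T
( b ) × A → T
( b ) × unit → T
( b ) × unit → P
( b ) × unit → A
( b ) × unit → a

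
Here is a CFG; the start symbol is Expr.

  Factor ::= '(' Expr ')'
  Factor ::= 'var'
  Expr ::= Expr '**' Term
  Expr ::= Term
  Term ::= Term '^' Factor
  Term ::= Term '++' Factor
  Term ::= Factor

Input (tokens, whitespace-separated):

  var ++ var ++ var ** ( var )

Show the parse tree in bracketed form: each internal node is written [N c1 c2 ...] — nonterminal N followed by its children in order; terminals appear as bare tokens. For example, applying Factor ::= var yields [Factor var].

[Expr [Expr [Term [Term [Term [Factor var]] ++ [Factor var]] ++ [Factor var]]] ** [Term [Factor ( [Expr [Term [Factor var]]] )]]]

Expr
Expr ** Term
Term ** Term
Term ++ Factor ** Term
Term ++ Factor ++ Factor ** Term
Factor ++ Factor ++ Factor ** Term
var ++ Factor ++ Factor ** Term
var ++ var ++ Factor ** Term
var ++ var ++ var ** Term
var ++ var ++ var ** Factor
var ++ var ++ var ** ( Expr )
var ++ var ++ var ** ( Term )
var ++ var ++ var ** ( Factor )
var ++ var ++ var ** ( var )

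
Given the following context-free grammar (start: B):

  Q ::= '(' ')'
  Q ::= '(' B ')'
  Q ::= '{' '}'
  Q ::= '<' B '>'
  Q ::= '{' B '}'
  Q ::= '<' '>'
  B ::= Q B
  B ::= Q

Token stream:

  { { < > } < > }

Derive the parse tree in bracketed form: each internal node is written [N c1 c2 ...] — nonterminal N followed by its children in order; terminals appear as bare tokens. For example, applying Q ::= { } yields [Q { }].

B
Q
{ B }
{ Q B }
{ { B } B }
{ { Q } B }
{ { < > } B }
{ { < > } Q }
{ { < > } < > }

[B [Q { [B [Q { [B [Q < >]] }] [B [Q < >]]] }]]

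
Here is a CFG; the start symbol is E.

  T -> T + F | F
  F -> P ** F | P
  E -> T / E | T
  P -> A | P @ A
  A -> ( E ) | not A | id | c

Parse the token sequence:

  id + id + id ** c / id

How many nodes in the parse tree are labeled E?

[E [T [T [T [F [P [A id]]]] + [F [P [A id]]]] + [F [P [A id]] ** [F [P [A c]]]]] / [E [T [F [P [A id]]]]]]

2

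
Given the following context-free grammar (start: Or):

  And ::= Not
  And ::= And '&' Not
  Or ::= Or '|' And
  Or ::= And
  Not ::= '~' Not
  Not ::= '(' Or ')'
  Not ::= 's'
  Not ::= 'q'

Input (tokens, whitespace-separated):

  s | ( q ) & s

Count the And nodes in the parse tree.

4

[Or [Or [And [Not s]]] | [And [And [Not ( [Or [And [Not q]]] )]] & [Not s]]]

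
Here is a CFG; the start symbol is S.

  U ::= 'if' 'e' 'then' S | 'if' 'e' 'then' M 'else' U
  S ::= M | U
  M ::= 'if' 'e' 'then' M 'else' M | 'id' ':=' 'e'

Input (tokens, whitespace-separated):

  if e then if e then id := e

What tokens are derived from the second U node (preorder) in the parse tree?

[S [U if e then [S [U if e then [S [M id := e]]]]]]

if e then id := e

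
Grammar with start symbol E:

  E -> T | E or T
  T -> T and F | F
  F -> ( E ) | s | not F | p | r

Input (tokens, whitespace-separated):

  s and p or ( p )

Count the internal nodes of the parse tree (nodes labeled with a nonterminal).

11

[E [E [T [T [F s]] and [F p]]] or [T [F ( [E [T [F p]]] )]]]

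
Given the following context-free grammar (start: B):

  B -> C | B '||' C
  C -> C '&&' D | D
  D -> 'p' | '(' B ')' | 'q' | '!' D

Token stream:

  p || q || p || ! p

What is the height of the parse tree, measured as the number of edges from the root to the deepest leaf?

6

[B [B [B [B [C [D p]]] || [C [D q]]] || [C [D p]]] || [C [D ! [D p]]]]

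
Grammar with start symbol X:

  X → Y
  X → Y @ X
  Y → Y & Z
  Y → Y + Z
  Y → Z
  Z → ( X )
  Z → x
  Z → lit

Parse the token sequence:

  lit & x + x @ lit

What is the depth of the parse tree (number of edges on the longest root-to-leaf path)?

[X [Y [Y [Y [Z lit]] & [Z x]] + [Z x]] @ [X [Y [Z lit]]]]

5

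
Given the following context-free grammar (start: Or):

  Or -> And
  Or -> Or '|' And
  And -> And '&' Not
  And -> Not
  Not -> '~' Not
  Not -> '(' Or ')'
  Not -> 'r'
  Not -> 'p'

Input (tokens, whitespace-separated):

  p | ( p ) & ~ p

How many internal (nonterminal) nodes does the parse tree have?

[Or [Or [And [Not p]]] | [And [And [Not ( [Or [And [Not p]]] )]] & [Not ~ [Not p]]]]

12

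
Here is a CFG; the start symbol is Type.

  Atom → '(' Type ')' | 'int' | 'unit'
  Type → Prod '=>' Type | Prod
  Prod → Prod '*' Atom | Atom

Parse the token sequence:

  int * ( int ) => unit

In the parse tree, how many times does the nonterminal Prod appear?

4

[Type [Prod [Prod [Atom int]] * [Atom ( [Type [Prod [Atom int]]] )]] => [Type [Prod [Atom unit]]]]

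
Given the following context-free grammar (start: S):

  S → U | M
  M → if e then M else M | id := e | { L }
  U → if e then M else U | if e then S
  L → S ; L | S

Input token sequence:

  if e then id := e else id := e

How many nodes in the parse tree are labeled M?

[S [M if e then [M id := e] else [M id := e]]]

3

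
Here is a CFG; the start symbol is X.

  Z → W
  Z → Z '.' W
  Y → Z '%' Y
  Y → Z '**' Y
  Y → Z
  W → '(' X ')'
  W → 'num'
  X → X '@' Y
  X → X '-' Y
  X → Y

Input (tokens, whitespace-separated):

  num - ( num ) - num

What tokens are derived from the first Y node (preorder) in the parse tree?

[X [X [X [Y [Z [W num]]]] - [Y [Z [W ( [X [Y [Z [W num]]]] )]]]] - [Y [Z [W num]]]]

num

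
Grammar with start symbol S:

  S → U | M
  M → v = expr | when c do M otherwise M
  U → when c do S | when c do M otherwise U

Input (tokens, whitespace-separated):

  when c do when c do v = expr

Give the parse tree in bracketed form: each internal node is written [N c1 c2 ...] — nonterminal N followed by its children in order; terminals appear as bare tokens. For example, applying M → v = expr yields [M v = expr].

S
U
when c do S
when c do U
when c do when c do S
when c do when c do M
when c do when c do v = expr

[S [U when c do [S [U when c do [S [M v = expr]]]]]]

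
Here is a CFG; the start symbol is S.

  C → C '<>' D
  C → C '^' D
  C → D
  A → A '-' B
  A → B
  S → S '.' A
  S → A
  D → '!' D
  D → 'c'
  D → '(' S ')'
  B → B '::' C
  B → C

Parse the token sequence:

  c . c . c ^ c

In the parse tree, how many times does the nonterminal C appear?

[S [S [S [A [B [C [D c]]]]] . [A [B [C [D c]]]]] . [A [B [C [C [D c]] ^ [D c]]]]]

4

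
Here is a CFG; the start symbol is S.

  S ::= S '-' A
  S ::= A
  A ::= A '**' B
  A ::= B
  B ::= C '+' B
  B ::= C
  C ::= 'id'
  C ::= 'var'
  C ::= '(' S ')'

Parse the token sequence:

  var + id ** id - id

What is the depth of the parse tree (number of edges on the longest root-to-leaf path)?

[S [S [A [A [B [C var] + [B [C id]]]] ** [B [C id]]]] - [A [B [C id]]]]

7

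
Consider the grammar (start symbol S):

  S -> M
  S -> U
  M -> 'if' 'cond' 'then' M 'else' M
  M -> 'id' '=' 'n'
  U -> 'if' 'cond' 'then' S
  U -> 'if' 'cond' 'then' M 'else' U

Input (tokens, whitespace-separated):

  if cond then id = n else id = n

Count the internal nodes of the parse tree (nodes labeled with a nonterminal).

4

[S [M if cond then [M id = n] else [M id = n]]]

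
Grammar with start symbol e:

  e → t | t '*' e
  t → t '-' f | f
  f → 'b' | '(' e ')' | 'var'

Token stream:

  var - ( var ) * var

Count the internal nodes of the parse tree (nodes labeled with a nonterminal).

[e [t [t [f var]] - [f ( [e [t [f var]]] )]] * [e [t [f var]]]]

11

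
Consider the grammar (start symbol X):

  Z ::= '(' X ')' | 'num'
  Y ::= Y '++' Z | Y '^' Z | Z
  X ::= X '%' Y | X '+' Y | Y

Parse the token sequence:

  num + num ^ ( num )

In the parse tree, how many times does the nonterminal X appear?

3

[X [X [Y [Z num]]] + [Y [Y [Z num]] ^ [Z ( [X [Y [Z num]]] )]]]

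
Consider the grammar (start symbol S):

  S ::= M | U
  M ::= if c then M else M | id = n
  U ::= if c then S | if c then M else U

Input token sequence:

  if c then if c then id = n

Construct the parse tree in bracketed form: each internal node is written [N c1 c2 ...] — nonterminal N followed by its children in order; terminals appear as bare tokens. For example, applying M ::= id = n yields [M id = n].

[S [U if c then [S [U if c then [S [M id = n]]]]]]

S
U
if c then S
if c then U
if c then if c then S
if c then if c then M
if c then if c then id = n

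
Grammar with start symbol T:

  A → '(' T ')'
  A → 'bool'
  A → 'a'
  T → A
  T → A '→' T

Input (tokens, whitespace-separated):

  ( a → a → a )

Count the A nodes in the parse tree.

[T [A ( [T [A a] → [T [A a] → [T [A a]]]] )]]

4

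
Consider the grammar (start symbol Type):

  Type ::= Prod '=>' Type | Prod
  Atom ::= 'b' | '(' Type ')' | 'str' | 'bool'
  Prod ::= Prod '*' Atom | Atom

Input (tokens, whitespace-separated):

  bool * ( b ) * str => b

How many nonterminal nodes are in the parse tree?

[Type [Prod [Prod [Prod [Atom bool]] * [Atom ( [Type [Prod [Atom b]]] )]] * [Atom str]] => [Type [Prod [Atom b]]]]

13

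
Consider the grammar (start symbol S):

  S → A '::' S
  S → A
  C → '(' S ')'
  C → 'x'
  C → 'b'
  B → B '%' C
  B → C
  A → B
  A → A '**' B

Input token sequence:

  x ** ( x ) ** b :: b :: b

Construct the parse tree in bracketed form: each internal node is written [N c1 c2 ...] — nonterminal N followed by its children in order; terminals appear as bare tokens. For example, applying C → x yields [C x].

[S [A [A [A [B [C x]]] ** [B [C ( [S [A [B [C x]]]] )]]] ** [B [C b]]] :: [S [A [B [C b]]] :: [S [A [B [C b]]]]]]

S
A :: S
A ** B :: S
A ** B ** B :: S
B ** B ** B :: S
C ** B ** B :: S
x ** B ** B :: S
x ** C ** B :: S
x ** ( S ) ** B :: S
x ** ( A ) ** B :: S
x ** ( B ) ** B :: S
x ** ( C ) ** B :: S
x ** ( x ) ** B :: S
x ** ( x ) ** C :: S
x ** ( x ) ** b :: S
x ** ( x ) ** b :: A :: S
x ** ( x ) ** b :: B :: S
x ** ( x ) ** b :: C :: S
x ** ( x ) ** b :: b :: S
x ** ( x ) ** b :: b :: A
x ** ( x ) ** b :: b :: B
x ** ( x ) ** b :: b :: C
x ** ( x ) ** b :: b :: b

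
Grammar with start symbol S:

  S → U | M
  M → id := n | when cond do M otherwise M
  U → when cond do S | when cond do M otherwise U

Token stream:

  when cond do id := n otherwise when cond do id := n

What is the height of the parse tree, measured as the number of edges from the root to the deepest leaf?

[S [U when cond do [M id := n] otherwise [U when cond do [S [M id := n]]]]]

5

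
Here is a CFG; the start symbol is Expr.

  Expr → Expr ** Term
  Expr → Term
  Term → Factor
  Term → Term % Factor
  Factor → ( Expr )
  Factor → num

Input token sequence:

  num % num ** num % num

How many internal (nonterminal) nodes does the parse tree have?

10

[Expr [Expr [Term [Term [Factor num]] % [Factor num]]] ** [Term [Term [Factor num]] % [Factor num]]]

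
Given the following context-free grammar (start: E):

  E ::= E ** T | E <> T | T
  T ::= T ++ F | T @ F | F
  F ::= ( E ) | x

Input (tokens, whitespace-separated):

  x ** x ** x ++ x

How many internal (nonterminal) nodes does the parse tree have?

11

[E [E [E [T [F x]]] ** [T [F x]]] ** [T [T [F x]] ++ [F x]]]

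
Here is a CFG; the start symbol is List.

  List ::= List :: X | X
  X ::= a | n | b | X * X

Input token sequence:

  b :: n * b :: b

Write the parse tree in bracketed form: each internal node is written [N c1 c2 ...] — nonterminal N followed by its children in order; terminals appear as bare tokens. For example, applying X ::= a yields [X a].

List
List :: X
List :: X :: X
X :: X :: X
b :: X :: X
b :: X * X :: X
b :: n * X :: X
b :: n * b :: X
b :: n * b :: b

[List [List [List [X b]] :: [X [X n] * [X b]]] :: [X b]]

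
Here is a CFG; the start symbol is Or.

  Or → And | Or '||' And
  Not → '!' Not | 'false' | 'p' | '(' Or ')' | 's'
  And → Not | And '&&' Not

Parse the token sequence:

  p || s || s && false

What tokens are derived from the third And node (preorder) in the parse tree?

[Or [Or [Or [And [Not p]]] || [And [Not s]]] || [And [And [Not s]] && [Not false]]]

s && false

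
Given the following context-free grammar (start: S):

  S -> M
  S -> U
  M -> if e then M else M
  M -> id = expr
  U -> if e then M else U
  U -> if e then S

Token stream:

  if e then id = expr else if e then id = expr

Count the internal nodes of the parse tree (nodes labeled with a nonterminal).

[S [U if e then [M id = expr] else [U if e then [S [M id = expr]]]]]

6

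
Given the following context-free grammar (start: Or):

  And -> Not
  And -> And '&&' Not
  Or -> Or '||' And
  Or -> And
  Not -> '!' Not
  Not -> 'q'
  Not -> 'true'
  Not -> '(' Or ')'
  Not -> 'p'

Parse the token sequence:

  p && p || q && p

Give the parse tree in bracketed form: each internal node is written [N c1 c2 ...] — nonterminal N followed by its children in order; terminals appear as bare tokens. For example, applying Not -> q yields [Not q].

Or
Or || And
And || And
And && Not || And
Not && Not || And
p && Not || And
p && p || And
p && p || And && Not
p && p || Not && Not
p && p || q && Not
p && p || q && p

[Or [Or [And [And [Not p]] && [Not p]]] || [And [And [Not q]] && [Not p]]]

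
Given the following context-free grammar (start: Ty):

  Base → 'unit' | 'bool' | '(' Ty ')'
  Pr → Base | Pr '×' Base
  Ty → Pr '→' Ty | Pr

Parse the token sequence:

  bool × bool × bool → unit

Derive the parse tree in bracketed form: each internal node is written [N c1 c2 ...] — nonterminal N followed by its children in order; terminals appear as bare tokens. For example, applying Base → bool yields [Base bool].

Ty
Pr → Ty
Pr × Base → Ty
Pr × Base × Base → Ty
Base × Base × Base → Ty
bool × Base × Base → Ty
bool × bool × Base → Ty
bool × bool × bool → Ty
bool × bool × bool → Pr
bool × bool × bool → Base
bool × bool × bool → unit

[Ty [Pr [Pr [Pr [Base bool]] × [Base bool]] × [Base bool]] → [Ty [Pr [Base unit]]]]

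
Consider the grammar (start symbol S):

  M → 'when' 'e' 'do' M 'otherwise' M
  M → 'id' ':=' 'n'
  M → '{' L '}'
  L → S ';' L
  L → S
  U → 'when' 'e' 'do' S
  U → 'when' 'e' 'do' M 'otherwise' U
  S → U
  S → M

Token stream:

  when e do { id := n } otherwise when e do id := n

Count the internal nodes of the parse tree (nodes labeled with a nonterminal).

[S [U when e do [M { [L [S [M id := n]]] }] otherwise [U when e do [S [M id := n]]]]]

9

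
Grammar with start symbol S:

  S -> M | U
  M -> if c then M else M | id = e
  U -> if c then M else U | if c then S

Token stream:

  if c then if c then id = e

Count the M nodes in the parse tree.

[S [U if c then [S [U if c then [S [M id = e]]]]]]

1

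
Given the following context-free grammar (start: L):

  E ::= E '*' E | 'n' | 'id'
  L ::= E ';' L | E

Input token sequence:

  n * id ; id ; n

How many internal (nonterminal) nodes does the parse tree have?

[L [E [E n] * [E id]] ; [L [E id] ; [L [E n]]]]

8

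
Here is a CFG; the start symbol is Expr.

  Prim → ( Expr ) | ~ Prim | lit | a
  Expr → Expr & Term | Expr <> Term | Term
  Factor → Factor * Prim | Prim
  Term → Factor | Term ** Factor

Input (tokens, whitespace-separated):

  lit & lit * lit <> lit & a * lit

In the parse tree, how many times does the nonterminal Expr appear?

4

[Expr [Expr [Expr [Expr [Term [Factor [Prim lit]]]] & [Term [Factor [Factor [Prim lit]] * [Prim lit]]]] <> [Term [Factor [Prim lit]]]] & [Term [Factor [Factor [Prim a]] * [Prim lit]]]]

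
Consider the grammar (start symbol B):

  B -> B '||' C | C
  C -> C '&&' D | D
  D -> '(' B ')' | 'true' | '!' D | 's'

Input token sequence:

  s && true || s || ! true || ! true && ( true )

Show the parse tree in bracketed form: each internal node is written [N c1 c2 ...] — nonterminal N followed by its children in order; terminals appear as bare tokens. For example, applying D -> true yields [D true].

[B [B [B [B [C [C [D s]] && [D true]]] || [C [D s]]] || [C [D ! [D true]]]] || [C [C [D ! [D true]]] && [D ( [B [C [D true]]] )]]]

B
B || C
B || C || C
B || C || C || C
C || C || C || C
C && D || C || C || C
D && D || C || C || C
s && D || C || C || C
s && true || C || C || C
s && true || D || C || C
s && true || s || C || C
s && true || s || D || C
s && true || s || ! D || C
s && true || s || ! true || C
s && true || s || ! true || C && D
s && true || s || ! true || D && D
s && true || s || ! true || ! D && D
s && true || s || ! true || ! true && D
s && true || s || ! true || ! true && ( B )
s && true || s || ! true || ! true && ( C )
s && true || s || ! true || ! true && ( D )
s && true || s || ! true || ! true && ( true )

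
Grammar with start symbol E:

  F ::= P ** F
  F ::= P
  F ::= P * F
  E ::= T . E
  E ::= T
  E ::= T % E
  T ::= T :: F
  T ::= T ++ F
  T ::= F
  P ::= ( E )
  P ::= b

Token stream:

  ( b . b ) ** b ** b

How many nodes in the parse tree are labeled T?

3

[E [T [F [P ( [E [T [F [P b]]] . [E [T [F [P b]]]]] )] ** [F [P b] ** [F [P b]]]]]]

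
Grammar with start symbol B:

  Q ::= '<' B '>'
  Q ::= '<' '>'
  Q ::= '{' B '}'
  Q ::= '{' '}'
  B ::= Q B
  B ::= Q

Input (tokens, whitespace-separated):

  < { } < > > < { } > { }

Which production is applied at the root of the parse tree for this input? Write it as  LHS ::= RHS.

[B [Q < [B [Q { }] [B [Q < >]]] >] [B [Q < [B [Q { }]] >] [B [Q { }]]]]

B ::= Q B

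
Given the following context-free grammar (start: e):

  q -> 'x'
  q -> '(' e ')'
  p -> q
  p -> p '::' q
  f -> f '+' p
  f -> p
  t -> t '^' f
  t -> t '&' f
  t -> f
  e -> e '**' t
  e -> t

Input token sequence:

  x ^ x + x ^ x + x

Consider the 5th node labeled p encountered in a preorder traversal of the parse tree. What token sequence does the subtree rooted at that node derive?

[e [t [t [t [f [p [q x]]]] ^ [f [f [p [q x]]] + [p [q x]]]] ^ [f [f [p [q x]]] + [p [q x]]]]]

x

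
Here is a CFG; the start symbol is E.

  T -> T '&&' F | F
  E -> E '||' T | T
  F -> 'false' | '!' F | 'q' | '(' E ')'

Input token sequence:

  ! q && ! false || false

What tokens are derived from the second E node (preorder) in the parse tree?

! q && ! false

[E [E [T [T [F ! [F q]]] && [F ! [F false]]]] || [T [F false]]]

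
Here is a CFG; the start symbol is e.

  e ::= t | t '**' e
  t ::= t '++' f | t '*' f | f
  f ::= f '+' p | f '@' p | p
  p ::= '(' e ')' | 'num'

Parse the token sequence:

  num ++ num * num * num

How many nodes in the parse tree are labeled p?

4

[e [t [t [t [t [f [p num]]] ++ [f [p num]]] * [f [p num]]] * [f [p num]]]]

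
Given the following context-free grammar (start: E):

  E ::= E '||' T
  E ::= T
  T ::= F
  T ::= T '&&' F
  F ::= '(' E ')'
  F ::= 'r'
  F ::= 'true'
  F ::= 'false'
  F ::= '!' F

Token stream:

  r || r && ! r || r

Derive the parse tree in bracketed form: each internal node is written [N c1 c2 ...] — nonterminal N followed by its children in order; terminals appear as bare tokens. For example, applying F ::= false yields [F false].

E
E || T
E || T || T
T || T || T
F || T || T
r || T || T
r || T && F || T
r || F && F || T
r || r && F || T
r || r && ! F || T
r || r && ! r || T
r || r && ! r || F
r || r && ! r || r

[E [E [E [T [F r]]] || [T [T [F r]] && [F ! [F r]]]] || [T [F r]]]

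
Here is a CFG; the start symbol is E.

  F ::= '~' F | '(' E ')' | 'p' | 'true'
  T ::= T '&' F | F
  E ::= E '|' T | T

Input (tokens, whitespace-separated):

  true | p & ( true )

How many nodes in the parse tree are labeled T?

4

[E [E [T [F true]]] | [T [T [F p]] & [F ( [E [T [F true]]] )]]]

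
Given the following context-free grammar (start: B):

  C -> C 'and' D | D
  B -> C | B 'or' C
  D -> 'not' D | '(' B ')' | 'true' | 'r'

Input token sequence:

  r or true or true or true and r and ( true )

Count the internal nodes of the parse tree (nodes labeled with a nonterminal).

[B [B [B [B [C [D r]]] or [C [D true]]] or [C [D true]]] or [C [C [C [D true]] and [D r]] and [D ( [B [C [D true]]] )]]]

19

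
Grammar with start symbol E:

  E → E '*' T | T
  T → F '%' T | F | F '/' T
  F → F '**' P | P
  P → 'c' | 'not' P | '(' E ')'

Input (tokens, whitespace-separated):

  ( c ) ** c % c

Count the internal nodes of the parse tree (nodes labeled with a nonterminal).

[E [T [F [F [P ( [E [T [F [P c]]]] )]] ** [P c]] % [T [F [P c]]]]]

13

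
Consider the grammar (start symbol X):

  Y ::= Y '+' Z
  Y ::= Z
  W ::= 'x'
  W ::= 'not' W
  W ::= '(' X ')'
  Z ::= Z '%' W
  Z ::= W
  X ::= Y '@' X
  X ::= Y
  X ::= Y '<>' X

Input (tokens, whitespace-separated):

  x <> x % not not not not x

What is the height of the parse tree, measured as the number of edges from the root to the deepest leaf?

[X [Y [Z [W x]]] <> [X [Y [Z [Z [W x]] % [W not [W not [W not [W not [W x]]]]]]]]]

9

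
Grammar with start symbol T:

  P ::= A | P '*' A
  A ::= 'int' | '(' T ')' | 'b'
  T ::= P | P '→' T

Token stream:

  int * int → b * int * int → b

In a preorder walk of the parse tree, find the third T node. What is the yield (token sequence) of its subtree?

b

[T [P [P [A int]] * [A int]] → [T [P [P [P [A b]] * [A int]] * [A int]] → [T [P [A b]]]]]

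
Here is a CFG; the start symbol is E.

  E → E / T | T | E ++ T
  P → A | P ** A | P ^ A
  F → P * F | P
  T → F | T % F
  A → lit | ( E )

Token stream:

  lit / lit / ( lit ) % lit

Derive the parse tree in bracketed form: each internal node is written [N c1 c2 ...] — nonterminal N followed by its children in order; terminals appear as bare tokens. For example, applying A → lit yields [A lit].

[E [E [E [T [F [P [A lit]]]]] / [T [F [P [A lit]]]]] / [T [T [F [P [A ( [E [T [F [P [A lit]]]]] )]]]] % [F [P [A lit]]]]]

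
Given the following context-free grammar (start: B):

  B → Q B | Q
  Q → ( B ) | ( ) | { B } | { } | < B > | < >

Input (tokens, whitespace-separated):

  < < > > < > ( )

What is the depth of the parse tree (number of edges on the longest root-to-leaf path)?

4

[B [Q < [B [Q < >]] >] [B [Q < >] [B [Q ( )]]]]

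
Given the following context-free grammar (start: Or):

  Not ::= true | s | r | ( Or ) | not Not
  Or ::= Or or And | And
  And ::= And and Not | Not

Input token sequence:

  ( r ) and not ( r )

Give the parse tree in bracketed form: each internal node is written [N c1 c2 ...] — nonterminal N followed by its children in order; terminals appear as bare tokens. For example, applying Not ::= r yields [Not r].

Or
And
And and Not
Not and Not
( Or ) and Not
( And ) and Not
( Not ) and Not
( r ) and Not
( r ) and not Not
( r ) and not ( Or )
( r ) and not ( And )
( r ) and not ( Not )
( r ) and not ( r )

[Or [And [And [Not ( [Or [And [Not r]]] )]] and [Not not [Not ( [Or [And [Not r]]] )]]]]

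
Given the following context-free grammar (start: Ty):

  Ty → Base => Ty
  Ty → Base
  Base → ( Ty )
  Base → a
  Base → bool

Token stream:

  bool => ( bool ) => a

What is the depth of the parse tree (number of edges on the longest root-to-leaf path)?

5

[Ty [Base bool] => [Ty [Base ( [Ty [Base bool]] )] => [Ty [Base a]]]]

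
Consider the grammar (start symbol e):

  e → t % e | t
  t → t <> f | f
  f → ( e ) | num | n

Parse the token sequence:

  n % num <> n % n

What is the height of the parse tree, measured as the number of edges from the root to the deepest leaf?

5

[e [t [f n]] % [e [t [t [f num]] <> [f n]] % [e [t [f n]]]]]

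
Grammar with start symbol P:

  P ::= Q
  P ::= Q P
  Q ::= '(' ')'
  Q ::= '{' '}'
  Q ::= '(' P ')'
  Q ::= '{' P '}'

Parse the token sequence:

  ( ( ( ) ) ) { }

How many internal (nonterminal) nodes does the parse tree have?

[P [Q ( [P [Q ( [P [Q ( )]] )]] )] [P [Q { }]]]

8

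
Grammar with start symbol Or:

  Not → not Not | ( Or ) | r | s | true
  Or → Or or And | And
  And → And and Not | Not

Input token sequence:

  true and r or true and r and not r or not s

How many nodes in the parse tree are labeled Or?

3

[Or [Or [Or [And [And [Not true]] and [Not r]]] or [And [And [And [Not true]] and [Not r]] and [Not not [Not r]]]] or [And [Not not [Not s]]]]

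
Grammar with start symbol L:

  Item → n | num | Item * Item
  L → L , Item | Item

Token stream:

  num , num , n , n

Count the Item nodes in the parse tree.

4

[L [L [L [L [Item num]] , [Item num]] , [Item n]] , [Item n]]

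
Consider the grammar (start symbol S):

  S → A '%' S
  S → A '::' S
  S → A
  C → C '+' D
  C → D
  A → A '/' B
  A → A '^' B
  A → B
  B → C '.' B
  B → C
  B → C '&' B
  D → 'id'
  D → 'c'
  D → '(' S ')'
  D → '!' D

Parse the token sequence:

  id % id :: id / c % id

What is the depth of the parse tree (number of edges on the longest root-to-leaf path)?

8

[S [A [B [C [D id]]]] % [S [A [B [C [D id]]]] :: [S [A [A [B [C [D id]]]] / [B [C [D c]]]] % [S [A [B [C [D id]]]]]]]]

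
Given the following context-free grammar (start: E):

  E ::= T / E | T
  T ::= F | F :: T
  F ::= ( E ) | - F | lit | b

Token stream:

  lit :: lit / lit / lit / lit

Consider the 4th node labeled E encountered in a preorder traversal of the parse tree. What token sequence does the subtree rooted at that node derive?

lit

[E [T [F lit] :: [T [F lit]]] / [E [T [F lit]] / [E [T [F lit]] / [E [T [F lit]]]]]]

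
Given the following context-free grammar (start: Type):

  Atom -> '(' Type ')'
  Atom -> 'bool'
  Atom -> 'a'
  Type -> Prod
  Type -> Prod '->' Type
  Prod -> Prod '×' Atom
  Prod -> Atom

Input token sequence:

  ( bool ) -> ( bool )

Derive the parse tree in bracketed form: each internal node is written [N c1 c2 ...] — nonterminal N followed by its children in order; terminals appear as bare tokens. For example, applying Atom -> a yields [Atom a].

Type
Prod -> Type
Atom -> Type
( Type ) -> Type
( Prod ) -> Type
( Atom ) -> Type
( bool ) -> Type
( bool ) -> Prod
( bool ) -> Atom
( bool ) -> ( Type )
( bool ) -> ( Prod )
( bool ) -> ( Atom )
( bool ) -> ( bool )

[Type [Prod [Atom ( [Type [Prod [Atom bool]]] )]] -> [Type [Prod [Atom ( [Type [Prod [Atom bool]]] )]]]]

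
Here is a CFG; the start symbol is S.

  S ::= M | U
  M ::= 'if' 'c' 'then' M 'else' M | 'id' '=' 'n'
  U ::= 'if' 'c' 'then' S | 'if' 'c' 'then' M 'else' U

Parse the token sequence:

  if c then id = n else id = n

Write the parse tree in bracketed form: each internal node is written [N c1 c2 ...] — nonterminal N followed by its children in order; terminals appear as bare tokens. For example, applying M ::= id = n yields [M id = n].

S
M
if c then M else M
if c then id = n else M
if c then id = n else id = n

[S [M if c then [M id = n] else [M id = n]]]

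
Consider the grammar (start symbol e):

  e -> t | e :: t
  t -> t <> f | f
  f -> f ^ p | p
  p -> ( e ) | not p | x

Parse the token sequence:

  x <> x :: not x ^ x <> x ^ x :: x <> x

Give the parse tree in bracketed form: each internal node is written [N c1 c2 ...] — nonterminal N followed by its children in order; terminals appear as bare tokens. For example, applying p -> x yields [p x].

[e [e [e [t [t [f [p x]]] <> [f [p x]]]] :: [t [t [f [f [p not [p x]]] ^ [p x]]] <> [f [f [p x]] ^ [p x]]]] :: [t [t [f [p x]]] <> [f [p x]]]]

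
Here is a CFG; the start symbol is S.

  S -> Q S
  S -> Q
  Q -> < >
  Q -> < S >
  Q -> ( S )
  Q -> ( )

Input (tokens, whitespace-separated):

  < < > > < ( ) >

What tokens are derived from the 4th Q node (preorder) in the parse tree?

( )

[S [Q < [S [Q < >]] >] [S [Q < [S [Q ( )]] >]]]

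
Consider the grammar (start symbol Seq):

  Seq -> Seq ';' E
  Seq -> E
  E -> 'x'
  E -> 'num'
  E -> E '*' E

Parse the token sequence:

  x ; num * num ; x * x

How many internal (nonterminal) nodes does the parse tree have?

10

[Seq [Seq [Seq [E x]] ; [E [E num] * [E num]]] ; [E [E x] * [E x]]]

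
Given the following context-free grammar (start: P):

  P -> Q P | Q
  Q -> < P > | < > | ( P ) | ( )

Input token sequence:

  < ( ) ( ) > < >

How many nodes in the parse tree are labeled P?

4

[P [Q < [P [Q ( )] [P [Q ( )]]] >] [P [Q < >]]]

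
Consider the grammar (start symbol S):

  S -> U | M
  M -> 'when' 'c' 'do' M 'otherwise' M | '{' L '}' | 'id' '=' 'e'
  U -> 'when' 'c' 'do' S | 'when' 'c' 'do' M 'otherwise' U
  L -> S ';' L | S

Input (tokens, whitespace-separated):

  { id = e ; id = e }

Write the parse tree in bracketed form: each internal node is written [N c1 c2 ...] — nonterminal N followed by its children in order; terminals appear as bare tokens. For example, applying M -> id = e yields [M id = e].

[S [M { [L [S [M id = e]] ; [L [S [M id = e]]]] }]]

S
M
{ L }
{ S ; L }
{ M ; L }
{ id = e ; L }
{ id = e ; S }
{ id = e ; M }
{ id = e ; id = e }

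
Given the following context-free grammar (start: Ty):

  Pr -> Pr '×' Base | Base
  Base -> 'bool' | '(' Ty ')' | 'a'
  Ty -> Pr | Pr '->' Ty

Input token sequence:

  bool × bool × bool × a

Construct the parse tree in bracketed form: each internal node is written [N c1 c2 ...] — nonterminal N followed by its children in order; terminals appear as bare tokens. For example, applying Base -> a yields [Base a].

[Ty [Pr [Pr [Pr [Pr [Base bool]] × [Base bool]] × [Base bool]] × [Base a]]]

Ty
Pr
Pr × Base
Pr × Base × Base
Pr × Base × Base × Base
Base × Base × Base × Base
bool × Base × Base × Base
bool × bool × Base × Base
bool × bool × bool × Base
bool × bool × bool × a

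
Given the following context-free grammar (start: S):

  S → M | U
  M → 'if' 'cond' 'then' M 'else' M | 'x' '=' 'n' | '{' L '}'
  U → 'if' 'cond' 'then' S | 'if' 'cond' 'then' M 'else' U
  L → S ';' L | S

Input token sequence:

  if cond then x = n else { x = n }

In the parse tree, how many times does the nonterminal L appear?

1

[S [M if cond then [M x = n] else [M { [L [S [M x = n]]] }]]]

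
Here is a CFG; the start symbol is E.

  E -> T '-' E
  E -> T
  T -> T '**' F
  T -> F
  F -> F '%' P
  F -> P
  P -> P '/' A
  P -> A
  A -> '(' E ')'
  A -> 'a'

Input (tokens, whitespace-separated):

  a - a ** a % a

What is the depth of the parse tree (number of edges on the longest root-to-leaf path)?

[E [T [F [P [A a]]]] - [E [T [T [F [P [A a]]]] ** [F [F [P [A a]]] % [P [A a]]]]]]

7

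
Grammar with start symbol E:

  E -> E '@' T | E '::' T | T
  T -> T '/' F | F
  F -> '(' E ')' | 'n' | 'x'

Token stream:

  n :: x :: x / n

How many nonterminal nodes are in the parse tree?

[E [E [E [T [F n]]] :: [T [F x]]] :: [T [T [F x]] / [F n]]]

11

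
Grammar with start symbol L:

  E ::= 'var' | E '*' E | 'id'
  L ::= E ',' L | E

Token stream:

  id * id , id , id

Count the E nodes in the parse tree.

5

[L [E [E id] * [E id]] , [L [E id] , [L [E id]]]]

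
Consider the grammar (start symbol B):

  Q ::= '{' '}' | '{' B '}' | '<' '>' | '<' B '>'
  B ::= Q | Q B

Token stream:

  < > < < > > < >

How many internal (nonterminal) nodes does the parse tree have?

8

[B [Q < >] [B [Q < [B [Q < >]] >] [B [Q < >]]]]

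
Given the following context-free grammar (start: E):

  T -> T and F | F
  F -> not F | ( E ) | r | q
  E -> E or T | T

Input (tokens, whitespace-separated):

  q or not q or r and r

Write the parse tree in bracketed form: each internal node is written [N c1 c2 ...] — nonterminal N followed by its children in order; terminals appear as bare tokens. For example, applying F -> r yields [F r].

E
E or T
E or T or T
T or T or T
F or T or T
q or T or T
q or F or T
q or not F or T
q or not q or T
q or not q or T and F
q or not q or F and F
q or not q or r and F
q or not q or r and r

[E [E [E [T [F q]]] or [T [F not [F q]]]] or [T [T [F r]] and [F r]]]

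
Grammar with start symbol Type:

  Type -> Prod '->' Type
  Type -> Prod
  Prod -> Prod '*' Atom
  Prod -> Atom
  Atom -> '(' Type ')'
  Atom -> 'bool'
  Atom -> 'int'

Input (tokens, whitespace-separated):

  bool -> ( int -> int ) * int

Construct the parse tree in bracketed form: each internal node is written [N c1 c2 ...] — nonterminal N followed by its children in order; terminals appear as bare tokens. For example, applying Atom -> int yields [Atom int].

Type
Prod -> Type
Atom -> Type
bool -> Type
bool -> Prod
bool -> Prod * Atom
bool -> Atom * Atom
bool -> ( Type ) * Atom
bool -> ( Prod -> Type ) * Atom
bool -> ( Atom -> Type ) * Atom
bool -> ( int -> Type ) * Atom
bool -> ( int -> Prod ) * Atom
bool -> ( int -> Atom ) * Atom
bool -> ( int -> int ) * Atom
bool -> ( int -> int ) * int

[Type [Prod [Atom bool]] -> [Type [Prod [Prod [Atom ( [Type [Prod [Atom int]] -> [Type [Prod [Atom int]]]] )]] * [Atom int]]]]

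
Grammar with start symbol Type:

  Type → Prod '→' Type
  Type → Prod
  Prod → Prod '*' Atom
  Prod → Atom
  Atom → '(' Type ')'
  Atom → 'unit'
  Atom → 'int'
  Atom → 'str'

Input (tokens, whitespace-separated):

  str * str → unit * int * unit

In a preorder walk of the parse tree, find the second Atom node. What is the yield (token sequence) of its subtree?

[Type [Prod [Prod [Atom str]] * [Atom str]] → [Type [Prod [Prod [Prod [Atom unit]] * [Atom int]] * [Atom unit]]]]

str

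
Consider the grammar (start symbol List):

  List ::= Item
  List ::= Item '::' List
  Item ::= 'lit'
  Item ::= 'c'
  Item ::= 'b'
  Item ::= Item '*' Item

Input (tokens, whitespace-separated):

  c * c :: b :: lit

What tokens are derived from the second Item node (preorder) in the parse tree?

[List [Item [Item c] * [Item c]] :: [List [Item b] :: [List [Item lit]]]]

c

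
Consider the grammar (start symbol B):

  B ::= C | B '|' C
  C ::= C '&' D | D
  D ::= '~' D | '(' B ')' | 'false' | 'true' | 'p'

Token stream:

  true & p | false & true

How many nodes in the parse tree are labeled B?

[B [B [C [C [D true]] & [D p]]] | [C [C [D false]] & [D true]]]

2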